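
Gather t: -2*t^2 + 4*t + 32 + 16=-2*t^2 + 4*t + 48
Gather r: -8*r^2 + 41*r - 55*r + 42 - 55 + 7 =-8*r^2 - 14*r - 6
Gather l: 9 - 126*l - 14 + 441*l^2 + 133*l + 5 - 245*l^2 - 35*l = 196*l^2 - 28*l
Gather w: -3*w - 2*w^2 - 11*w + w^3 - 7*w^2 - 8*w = w^3 - 9*w^2 - 22*w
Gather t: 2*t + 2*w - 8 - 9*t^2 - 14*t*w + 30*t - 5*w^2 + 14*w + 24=-9*t^2 + t*(32 - 14*w) - 5*w^2 + 16*w + 16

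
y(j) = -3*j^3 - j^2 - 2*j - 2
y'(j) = -9*j^2 - 2*j - 2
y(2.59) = -66.01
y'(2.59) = -67.55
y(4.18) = -246.94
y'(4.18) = -167.61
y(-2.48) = 42.57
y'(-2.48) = -52.39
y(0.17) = -2.38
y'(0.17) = -2.60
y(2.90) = -89.38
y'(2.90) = -83.49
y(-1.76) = 14.78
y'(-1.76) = -26.36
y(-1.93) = 19.70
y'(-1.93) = -31.66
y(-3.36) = 107.23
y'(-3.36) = -96.89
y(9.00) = -2288.00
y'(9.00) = -749.00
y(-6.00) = 622.00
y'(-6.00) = -314.00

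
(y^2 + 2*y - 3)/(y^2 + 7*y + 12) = (y - 1)/(y + 4)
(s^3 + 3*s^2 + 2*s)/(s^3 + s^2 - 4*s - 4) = s/(s - 2)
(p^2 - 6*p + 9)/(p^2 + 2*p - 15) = (p - 3)/(p + 5)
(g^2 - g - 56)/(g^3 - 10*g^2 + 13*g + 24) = (g + 7)/(g^2 - 2*g - 3)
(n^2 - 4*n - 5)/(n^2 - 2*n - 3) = (n - 5)/(n - 3)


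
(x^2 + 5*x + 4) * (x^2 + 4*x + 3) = x^4 + 9*x^3 + 27*x^2 + 31*x + 12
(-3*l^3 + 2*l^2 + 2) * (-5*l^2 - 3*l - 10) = 15*l^5 - l^4 + 24*l^3 - 30*l^2 - 6*l - 20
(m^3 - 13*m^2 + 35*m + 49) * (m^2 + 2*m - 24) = m^5 - 11*m^4 - 15*m^3 + 431*m^2 - 742*m - 1176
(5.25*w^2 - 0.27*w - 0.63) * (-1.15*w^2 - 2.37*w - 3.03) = -6.0375*w^4 - 12.132*w^3 - 14.5431*w^2 + 2.3112*w + 1.9089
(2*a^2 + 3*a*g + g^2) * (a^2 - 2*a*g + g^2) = 2*a^4 - a^3*g - 3*a^2*g^2 + a*g^3 + g^4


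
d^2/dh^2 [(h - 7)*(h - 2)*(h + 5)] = 6*h - 8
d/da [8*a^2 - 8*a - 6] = 16*a - 8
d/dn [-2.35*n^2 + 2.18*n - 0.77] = 2.18 - 4.7*n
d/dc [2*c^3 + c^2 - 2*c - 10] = 6*c^2 + 2*c - 2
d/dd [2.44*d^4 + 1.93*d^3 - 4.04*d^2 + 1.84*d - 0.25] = 9.76*d^3 + 5.79*d^2 - 8.08*d + 1.84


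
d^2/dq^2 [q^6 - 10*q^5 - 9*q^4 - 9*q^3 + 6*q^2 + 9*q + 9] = 30*q^4 - 200*q^3 - 108*q^2 - 54*q + 12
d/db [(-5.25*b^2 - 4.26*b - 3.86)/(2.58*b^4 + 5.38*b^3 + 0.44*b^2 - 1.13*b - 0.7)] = (27.09*b^5 + 61.2174*b^4 + 85.6728*b^3 + 70.1073*b^2 + 10.7468*b - 1.3798)/(6.6564*b^8 + 27.7608*b^7 + 31.2148*b^6 - 1.0964*b^5 - 15.5772*b^4 - 8.5264*b^3 + 0.6609*b^2 + 1.582*b + 0.49)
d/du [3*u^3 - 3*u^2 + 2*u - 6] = 9*u^2 - 6*u + 2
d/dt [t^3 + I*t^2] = t*(3*t + 2*I)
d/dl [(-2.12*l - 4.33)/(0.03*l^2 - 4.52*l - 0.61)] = (0.0636*l^2 + 0.2598*l - 18.2784)/(0.0009*l^4 - 0.2712*l^3 + 20.3938*l^2 + 5.5144*l + 0.3721)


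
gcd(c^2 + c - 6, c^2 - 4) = c - 2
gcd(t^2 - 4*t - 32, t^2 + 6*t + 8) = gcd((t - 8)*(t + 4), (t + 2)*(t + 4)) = t + 4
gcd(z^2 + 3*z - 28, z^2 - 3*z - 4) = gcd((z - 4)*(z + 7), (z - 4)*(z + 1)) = z - 4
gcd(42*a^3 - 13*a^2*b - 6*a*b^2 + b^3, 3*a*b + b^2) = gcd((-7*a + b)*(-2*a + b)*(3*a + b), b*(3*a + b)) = 3*a + b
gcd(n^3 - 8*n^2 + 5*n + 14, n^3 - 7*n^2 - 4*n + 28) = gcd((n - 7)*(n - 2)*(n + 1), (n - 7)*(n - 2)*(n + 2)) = n^2 - 9*n + 14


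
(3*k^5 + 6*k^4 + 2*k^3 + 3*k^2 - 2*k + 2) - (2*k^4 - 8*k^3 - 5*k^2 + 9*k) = 3*k^5 + 4*k^4 + 10*k^3 + 8*k^2 - 11*k + 2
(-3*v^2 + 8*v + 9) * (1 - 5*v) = 15*v^3 - 43*v^2 - 37*v + 9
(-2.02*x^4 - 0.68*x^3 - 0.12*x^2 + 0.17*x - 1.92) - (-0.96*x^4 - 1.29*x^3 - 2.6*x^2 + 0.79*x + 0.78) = -1.06*x^4 + 0.61*x^3 + 2.48*x^2 - 0.62*x - 2.7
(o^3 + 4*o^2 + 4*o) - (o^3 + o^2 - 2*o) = 3*o^2 + 6*o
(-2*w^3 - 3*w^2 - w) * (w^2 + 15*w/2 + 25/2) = -2*w^5 - 18*w^4 - 97*w^3/2 - 45*w^2 - 25*w/2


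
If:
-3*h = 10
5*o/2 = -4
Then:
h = -10/3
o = -8/5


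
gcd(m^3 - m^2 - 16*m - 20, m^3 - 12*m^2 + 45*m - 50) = m - 5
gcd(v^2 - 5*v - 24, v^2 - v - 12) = v + 3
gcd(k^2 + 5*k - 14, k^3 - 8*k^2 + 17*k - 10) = k - 2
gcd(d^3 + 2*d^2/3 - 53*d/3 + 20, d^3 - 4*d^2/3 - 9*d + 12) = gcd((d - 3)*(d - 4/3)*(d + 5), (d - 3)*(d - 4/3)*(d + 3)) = d^2 - 13*d/3 + 4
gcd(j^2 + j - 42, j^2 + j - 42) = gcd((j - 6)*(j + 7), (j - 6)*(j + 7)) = j^2 + j - 42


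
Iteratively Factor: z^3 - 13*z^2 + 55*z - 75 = (z - 5)*(z^2 - 8*z + 15) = (z - 5)*(z - 3)*(z - 5)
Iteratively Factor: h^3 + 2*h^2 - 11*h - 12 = (h + 1)*(h^2 + h - 12) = (h + 1)*(h + 4)*(h - 3)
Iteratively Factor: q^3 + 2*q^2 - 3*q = (q)*(q^2 + 2*q - 3) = q*(q + 3)*(q - 1)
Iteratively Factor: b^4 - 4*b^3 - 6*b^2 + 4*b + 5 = (b - 5)*(b^3 + b^2 - b - 1) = (b - 5)*(b - 1)*(b^2 + 2*b + 1) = (b - 5)*(b - 1)*(b + 1)*(b + 1)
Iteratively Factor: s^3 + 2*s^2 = (s)*(s^2 + 2*s) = s*(s + 2)*(s)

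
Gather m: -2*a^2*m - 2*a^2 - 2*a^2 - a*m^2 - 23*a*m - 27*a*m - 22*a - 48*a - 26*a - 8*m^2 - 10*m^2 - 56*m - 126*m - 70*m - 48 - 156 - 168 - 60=-4*a^2 - 96*a + m^2*(-a - 18) + m*(-2*a^2 - 50*a - 252) - 432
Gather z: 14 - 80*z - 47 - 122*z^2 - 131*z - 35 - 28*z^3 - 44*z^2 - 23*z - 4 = -28*z^3 - 166*z^2 - 234*z - 72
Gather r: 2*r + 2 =2*r + 2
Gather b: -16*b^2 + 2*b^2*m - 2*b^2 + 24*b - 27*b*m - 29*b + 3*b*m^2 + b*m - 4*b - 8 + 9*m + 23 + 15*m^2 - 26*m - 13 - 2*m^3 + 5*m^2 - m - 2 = b^2*(2*m - 18) + b*(3*m^2 - 26*m - 9) - 2*m^3 + 20*m^2 - 18*m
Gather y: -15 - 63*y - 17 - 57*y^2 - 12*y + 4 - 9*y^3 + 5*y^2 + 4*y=-9*y^3 - 52*y^2 - 71*y - 28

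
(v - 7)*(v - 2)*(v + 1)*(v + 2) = v^4 - 6*v^3 - 11*v^2 + 24*v + 28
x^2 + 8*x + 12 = (x + 2)*(x + 6)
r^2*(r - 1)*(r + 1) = r^4 - r^2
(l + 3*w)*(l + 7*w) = l^2 + 10*l*w + 21*w^2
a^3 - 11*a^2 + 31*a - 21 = (a - 7)*(a - 3)*(a - 1)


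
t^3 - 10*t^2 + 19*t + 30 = (t - 6)*(t - 5)*(t + 1)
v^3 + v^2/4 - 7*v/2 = v*(v - 7/4)*(v + 2)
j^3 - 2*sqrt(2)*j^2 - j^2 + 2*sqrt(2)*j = j*(j - 1)*(j - 2*sqrt(2))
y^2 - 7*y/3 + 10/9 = (y - 5/3)*(y - 2/3)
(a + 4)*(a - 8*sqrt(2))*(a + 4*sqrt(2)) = a^3 - 4*sqrt(2)*a^2 + 4*a^2 - 64*a - 16*sqrt(2)*a - 256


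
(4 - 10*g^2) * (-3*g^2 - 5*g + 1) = 30*g^4 + 50*g^3 - 22*g^2 - 20*g + 4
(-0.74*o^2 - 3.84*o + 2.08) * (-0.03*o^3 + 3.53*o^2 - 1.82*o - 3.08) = 0.0222*o^5 - 2.497*o^4 - 12.2708*o^3 + 16.6104*o^2 + 8.0416*o - 6.4064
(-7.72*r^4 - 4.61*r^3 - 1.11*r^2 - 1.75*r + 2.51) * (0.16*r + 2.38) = -1.2352*r^5 - 19.1112*r^4 - 11.1494*r^3 - 2.9218*r^2 - 3.7634*r + 5.9738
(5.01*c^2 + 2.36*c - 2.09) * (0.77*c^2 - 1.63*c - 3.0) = 3.8577*c^4 - 6.3491*c^3 - 20.4861*c^2 - 3.6733*c + 6.27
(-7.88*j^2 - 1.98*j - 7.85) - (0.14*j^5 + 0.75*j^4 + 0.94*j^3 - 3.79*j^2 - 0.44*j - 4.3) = -0.14*j^5 - 0.75*j^4 - 0.94*j^3 - 4.09*j^2 - 1.54*j - 3.55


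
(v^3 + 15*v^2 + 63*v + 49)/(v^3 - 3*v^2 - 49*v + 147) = (v^2 + 8*v + 7)/(v^2 - 10*v + 21)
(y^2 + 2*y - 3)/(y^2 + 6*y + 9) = (y - 1)/(y + 3)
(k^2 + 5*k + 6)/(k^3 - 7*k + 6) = (k + 2)/(k^2 - 3*k + 2)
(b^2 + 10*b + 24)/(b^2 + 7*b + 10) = (b^2 + 10*b + 24)/(b^2 + 7*b + 10)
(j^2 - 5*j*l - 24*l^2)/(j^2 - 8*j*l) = (j + 3*l)/j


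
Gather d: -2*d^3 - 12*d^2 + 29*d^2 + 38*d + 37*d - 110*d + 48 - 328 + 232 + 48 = -2*d^3 + 17*d^2 - 35*d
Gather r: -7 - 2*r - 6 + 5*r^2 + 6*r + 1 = 5*r^2 + 4*r - 12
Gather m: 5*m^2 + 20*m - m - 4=5*m^2 + 19*m - 4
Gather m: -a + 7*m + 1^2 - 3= -a + 7*m - 2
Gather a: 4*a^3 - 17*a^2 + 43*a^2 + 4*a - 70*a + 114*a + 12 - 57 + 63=4*a^3 + 26*a^2 + 48*a + 18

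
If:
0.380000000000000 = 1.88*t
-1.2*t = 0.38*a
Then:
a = -0.64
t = 0.20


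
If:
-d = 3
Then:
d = -3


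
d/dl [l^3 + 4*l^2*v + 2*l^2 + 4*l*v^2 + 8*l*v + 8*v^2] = 3*l^2 + 8*l*v + 4*l + 4*v^2 + 8*v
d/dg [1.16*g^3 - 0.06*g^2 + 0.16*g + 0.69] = 3.48*g^2 - 0.12*g + 0.16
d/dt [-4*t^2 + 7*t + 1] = 7 - 8*t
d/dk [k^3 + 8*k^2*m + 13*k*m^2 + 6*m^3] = 3*k^2 + 16*k*m + 13*m^2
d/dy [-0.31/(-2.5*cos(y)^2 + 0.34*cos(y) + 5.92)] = (1.55*cos(y) - 0.1054)*sin(y)/(-2.5*cos(y)^2 + 0.34*cos(y) + 5.92)^2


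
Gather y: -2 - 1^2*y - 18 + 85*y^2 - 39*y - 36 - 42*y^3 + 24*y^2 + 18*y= -42*y^3 + 109*y^2 - 22*y - 56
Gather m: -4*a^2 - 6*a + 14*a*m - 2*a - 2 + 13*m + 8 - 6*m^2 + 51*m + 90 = -4*a^2 - 8*a - 6*m^2 + m*(14*a + 64) + 96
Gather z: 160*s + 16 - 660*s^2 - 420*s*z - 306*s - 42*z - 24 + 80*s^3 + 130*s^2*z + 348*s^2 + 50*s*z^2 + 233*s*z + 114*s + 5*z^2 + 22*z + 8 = 80*s^3 - 312*s^2 - 32*s + z^2*(50*s + 5) + z*(130*s^2 - 187*s - 20)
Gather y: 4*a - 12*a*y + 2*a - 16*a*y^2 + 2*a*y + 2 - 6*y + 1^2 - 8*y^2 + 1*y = 6*a + y^2*(-16*a - 8) + y*(-10*a - 5) + 3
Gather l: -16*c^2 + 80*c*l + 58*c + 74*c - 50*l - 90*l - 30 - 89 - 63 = -16*c^2 + 132*c + l*(80*c - 140) - 182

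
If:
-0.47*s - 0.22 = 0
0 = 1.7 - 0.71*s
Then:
No Solution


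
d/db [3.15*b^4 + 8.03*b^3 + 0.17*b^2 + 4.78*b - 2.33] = 12.6*b^3 + 24.09*b^2 + 0.34*b + 4.78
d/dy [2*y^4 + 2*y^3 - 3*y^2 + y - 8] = 8*y^3 + 6*y^2 - 6*y + 1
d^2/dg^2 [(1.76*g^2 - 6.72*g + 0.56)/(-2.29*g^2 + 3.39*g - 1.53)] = (43.154592*g^3 + 19.3788959999999*g^2 - 115.185168*g + 52.522272)/(12.008989*g^6 - 53.332497*g^5 + 103.021146*g^4 - 110.223477*g^3 + 68.830722*g^2 - 23.806953*g + 3.581577)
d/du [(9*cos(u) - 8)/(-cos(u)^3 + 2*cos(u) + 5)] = 4*(-220*sin(u) - 18*sin(2*u) + 24*sin(3*u) - 9*sin(4*u))/(5*cos(u) - cos(3*u) + 20)^2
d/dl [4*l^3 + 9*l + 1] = 12*l^2 + 9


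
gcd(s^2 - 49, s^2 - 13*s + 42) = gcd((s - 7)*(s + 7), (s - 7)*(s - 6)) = s - 7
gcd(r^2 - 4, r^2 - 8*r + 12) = r - 2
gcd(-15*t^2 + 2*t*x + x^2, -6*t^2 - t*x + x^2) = -3*t + x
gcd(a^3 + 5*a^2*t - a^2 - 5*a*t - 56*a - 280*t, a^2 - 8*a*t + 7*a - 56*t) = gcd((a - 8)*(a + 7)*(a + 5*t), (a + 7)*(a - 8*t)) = a + 7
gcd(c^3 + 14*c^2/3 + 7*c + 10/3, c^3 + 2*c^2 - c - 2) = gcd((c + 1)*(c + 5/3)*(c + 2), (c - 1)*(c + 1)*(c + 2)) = c^2 + 3*c + 2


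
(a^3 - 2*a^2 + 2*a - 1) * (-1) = -a^3 + 2*a^2 - 2*a + 1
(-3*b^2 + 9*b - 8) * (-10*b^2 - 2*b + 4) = 30*b^4 - 84*b^3 + 50*b^2 + 52*b - 32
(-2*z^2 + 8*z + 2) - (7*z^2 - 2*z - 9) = -9*z^2 + 10*z + 11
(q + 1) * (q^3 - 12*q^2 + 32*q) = q^4 - 11*q^3 + 20*q^2 + 32*q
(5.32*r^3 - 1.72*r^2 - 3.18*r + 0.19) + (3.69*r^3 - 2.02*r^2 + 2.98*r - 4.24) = 9.01*r^3 - 3.74*r^2 - 0.2*r - 4.05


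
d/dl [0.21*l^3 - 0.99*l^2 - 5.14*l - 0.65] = 0.63*l^2 - 1.98*l - 5.14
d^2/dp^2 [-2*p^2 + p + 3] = -4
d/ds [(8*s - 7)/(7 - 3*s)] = 35/(3*s - 7)^2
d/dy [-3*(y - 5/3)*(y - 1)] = 8 - 6*y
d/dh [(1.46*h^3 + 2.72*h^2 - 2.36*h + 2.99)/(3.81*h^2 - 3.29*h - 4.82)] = (5.5626*h^4 - 9.6068*h^3 - 21.0688*h^2 - 49.0046*h + 21.2123)/(14.5161*h^4 - 25.0698*h^3 - 25.9043*h^2 + 31.7156*h + 23.2324)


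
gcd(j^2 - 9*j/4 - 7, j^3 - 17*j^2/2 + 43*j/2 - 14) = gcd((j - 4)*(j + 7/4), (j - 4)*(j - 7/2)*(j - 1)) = j - 4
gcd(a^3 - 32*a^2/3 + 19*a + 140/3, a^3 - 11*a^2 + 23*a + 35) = a^2 - 12*a + 35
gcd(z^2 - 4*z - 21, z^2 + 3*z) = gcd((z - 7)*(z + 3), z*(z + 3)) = z + 3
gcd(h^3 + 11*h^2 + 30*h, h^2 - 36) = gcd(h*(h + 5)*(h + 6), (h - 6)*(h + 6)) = h + 6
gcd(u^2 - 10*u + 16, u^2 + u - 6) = u - 2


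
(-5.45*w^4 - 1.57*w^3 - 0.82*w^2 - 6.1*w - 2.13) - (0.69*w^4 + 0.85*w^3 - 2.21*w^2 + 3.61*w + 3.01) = -6.14*w^4 - 2.42*w^3 + 1.39*w^2 - 9.71*w - 5.14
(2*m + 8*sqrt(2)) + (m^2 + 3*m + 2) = m^2 + 5*m + 2 + 8*sqrt(2)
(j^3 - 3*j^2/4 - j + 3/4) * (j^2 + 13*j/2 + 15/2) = j^5 + 23*j^4/4 + 13*j^3/8 - 91*j^2/8 - 21*j/8 + 45/8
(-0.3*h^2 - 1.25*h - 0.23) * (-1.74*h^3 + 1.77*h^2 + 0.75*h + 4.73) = 0.522*h^5 + 1.644*h^4 - 2.0373*h^3 - 2.7636*h^2 - 6.085*h - 1.0879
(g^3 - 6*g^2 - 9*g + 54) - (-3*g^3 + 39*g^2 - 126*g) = 4*g^3 - 45*g^2 + 117*g + 54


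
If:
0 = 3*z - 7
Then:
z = 7/3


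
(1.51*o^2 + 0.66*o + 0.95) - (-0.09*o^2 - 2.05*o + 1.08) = 1.6*o^2 + 2.71*o - 0.13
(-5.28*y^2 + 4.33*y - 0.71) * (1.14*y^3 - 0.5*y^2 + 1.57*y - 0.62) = -6.0192*y^5 + 7.5762*y^4 - 11.264*y^3 + 10.4267*y^2 - 3.7993*y + 0.4402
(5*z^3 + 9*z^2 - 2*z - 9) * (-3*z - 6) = -15*z^4 - 57*z^3 - 48*z^2 + 39*z + 54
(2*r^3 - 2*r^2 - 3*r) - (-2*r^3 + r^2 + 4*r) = 4*r^3 - 3*r^2 - 7*r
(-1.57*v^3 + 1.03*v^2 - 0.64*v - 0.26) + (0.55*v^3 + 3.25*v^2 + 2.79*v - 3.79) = -1.02*v^3 + 4.28*v^2 + 2.15*v - 4.05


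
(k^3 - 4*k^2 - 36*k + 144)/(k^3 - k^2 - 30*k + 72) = (k - 6)/(k - 3)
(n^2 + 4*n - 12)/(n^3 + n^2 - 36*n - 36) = (n - 2)/(n^2 - 5*n - 6)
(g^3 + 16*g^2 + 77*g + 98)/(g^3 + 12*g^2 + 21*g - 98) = (g + 2)/(g - 2)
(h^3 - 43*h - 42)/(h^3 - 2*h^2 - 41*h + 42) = (h + 1)/(h - 1)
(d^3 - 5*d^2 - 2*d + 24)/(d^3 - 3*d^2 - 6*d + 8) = (d - 3)/(d - 1)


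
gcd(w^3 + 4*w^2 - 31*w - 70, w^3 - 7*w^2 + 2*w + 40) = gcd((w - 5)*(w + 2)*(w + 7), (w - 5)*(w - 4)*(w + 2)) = w^2 - 3*w - 10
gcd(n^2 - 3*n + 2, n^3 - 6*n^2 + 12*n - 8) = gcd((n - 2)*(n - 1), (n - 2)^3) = n - 2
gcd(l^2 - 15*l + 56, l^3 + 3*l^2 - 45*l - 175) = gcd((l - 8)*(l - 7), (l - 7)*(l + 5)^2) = l - 7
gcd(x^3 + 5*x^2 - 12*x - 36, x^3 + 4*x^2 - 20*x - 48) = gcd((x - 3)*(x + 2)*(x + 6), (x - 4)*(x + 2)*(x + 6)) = x^2 + 8*x + 12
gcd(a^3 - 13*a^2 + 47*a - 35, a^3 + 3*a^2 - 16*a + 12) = a - 1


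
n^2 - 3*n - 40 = (n - 8)*(n + 5)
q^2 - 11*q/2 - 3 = (q - 6)*(q + 1/2)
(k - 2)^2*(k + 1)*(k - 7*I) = k^4 - 3*k^3 - 7*I*k^3 + 21*I*k^2 + 4*k - 28*I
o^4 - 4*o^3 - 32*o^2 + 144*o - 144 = (o - 6)*(o - 2)^2*(o + 6)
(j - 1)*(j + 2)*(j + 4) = j^3 + 5*j^2 + 2*j - 8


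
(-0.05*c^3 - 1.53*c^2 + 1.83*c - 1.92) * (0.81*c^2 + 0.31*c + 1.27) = -0.0405*c^5 - 1.2548*c^4 + 0.9445*c^3 - 2.931*c^2 + 1.7289*c - 2.4384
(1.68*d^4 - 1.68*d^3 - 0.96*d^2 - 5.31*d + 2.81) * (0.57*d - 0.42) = 0.9576*d^5 - 1.6632*d^4 + 0.1584*d^3 - 2.6235*d^2 + 3.8319*d - 1.1802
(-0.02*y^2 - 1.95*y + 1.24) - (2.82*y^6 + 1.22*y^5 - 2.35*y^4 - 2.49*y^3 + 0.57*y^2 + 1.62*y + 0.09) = -2.82*y^6 - 1.22*y^5 + 2.35*y^4 + 2.49*y^3 - 0.59*y^2 - 3.57*y + 1.15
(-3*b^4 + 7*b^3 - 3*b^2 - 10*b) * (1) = -3*b^4 + 7*b^3 - 3*b^2 - 10*b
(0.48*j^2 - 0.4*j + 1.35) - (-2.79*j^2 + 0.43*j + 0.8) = 3.27*j^2 - 0.83*j + 0.55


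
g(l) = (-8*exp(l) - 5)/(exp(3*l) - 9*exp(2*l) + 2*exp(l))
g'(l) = (-8*exp(l) - 5)*(-3*exp(3*l) + 18*exp(2*l) - 2*exp(l))/(exp(3*l) - 9*exp(2*l) + 2*exp(l))^2 - 8*exp(l)/(exp(3*l) - 9*exp(2*l) + 2*exp(l)) = (16*exp(3*l) - 57*exp(2*l) - 90*exp(l) + 10)*exp(-l)/(exp(4*l) - 18*exp(3*l) + 85*exp(2*l) - 36*exp(l) + 4)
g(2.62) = -0.12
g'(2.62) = 0.48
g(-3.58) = -107.07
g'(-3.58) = 87.25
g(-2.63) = -57.04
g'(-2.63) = 24.30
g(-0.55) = 5.83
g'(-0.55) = -12.26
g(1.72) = 0.52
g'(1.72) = 0.32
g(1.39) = 0.51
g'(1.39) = -0.18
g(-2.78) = -61.29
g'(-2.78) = 32.41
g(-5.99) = -1013.96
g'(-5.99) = 998.36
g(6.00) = 0.00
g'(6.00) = 0.00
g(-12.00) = -406902.23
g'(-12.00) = 406886.98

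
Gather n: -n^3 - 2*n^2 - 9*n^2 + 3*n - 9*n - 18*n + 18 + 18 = -n^3 - 11*n^2 - 24*n + 36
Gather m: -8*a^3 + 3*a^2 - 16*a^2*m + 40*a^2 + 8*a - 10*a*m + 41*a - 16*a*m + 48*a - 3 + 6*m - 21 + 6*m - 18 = -8*a^3 + 43*a^2 + 97*a + m*(-16*a^2 - 26*a + 12) - 42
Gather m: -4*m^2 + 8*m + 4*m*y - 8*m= -4*m^2 + 4*m*y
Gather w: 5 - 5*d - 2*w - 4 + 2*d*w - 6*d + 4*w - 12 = -11*d + w*(2*d + 2) - 11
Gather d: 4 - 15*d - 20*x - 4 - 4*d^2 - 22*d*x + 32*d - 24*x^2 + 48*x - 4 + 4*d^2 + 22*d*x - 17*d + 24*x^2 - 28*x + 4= 0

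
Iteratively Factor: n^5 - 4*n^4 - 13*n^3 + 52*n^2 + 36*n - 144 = (n + 2)*(n^4 - 6*n^3 - n^2 + 54*n - 72) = (n - 2)*(n + 2)*(n^3 - 4*n^2 - 9*n + 36) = (n - 2)*(n + 2)*(n + 3)*(n^2 - 7*n + 12) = (n - 4)*(n - 2)*(n + 2)*(n + 3)*(n - 3)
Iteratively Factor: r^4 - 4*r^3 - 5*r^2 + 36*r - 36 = (r + 3)*(r^3 - 7*r^2 + 16*r - 12) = (r - 2)*(r + 3)*(r^2 - 5*r + 6) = (r - 3)*(r - 2)*(r + 3)*(r - 2)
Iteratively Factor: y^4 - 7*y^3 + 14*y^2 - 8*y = (y - 4)*(y^3 - 3*y^2 + 2*y) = (y - 4)*(y - 1)*(y^2 - 2*y) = y*(y - 4)*(y - 1)*(y - 2)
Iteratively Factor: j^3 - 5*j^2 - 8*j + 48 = (j - 4)*(j^2 - j - 12) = (j - 4)*(j + 3)*(j - 4)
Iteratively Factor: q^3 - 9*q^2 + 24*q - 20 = (q - 2)*(q^2 - 7*q + 10) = (q - 2)^2*(q - 5)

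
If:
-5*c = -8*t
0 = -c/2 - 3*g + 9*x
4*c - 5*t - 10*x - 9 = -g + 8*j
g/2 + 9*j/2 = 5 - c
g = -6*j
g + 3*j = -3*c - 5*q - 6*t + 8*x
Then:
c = 792/265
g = -2132/265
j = 1066/795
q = -5768/795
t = 99/53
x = -400/159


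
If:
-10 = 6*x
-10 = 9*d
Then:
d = -10/9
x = -5/3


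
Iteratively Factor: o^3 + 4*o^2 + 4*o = (o + 2)*(o^2 + 2*o) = (o + 2)^2*(o)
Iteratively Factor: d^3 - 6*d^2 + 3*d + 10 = (d - 2)*(d^2 - 4*d - 5) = (d - 5)*(d - 2)*(d + 1)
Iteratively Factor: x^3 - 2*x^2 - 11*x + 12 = (x - 4)*(x^2 + 2*x - 3) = (x - 4)*(x + 3)*(x - 1)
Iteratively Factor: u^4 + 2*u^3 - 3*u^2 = (u)*(u^3 + 2*u^2 - 3*u) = u^2*(u^2 + 2*u - 3) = u^2*(u + 3)*(u - 1)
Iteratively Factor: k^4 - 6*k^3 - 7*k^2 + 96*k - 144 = (k + 4)*(k^3 - 10*k^2 + 33*k - 36) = (k - 4)*(k + 4)*(k^2 - 6*k + 9) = (k - 4)*(k - 3)*(k + 4)*(k - 3)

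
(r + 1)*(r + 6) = r^2 + 7*r + 6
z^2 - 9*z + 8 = (z - 8)*(z - 1)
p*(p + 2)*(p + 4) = p^3 + 6*p^2 + 8*p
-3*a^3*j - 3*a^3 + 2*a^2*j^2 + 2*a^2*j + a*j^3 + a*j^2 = (-a + j)*(3*a + j)*(a*j + a)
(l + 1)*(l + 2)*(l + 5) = l^3 + 8*l^2 + 17*l + 10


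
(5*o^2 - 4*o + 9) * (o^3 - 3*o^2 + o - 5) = 5*o^5 - 19*o^4 + 26*o^3 - 56*o^2 + 29*o - 45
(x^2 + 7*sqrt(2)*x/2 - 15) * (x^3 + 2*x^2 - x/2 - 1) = x^5 + 2*x^4 + 7*sqrt(2)*x^4/2 - 31*x^3/2 + 7*sqrt(2)*x^3 - 31*x^2 - 7*sqrt(2)*x^2/4 - 7*sqrt(2)*x/2 + 15*x/2 + 15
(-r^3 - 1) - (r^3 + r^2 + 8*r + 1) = -2*r^3 - r^2 - 8*r - 2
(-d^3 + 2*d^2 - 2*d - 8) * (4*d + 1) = -4*d^4 + 7*d^3 - 6*d^2 - 34*d - 8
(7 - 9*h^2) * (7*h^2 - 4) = -63*h^4 + 85*h^2 - 28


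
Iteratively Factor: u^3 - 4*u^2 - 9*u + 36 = (u - 3)*(u^2 - u - 12) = (u - 4)*(u - 3)*(u + 3)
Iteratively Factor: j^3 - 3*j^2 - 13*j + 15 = (j + 3)*(j^2 - 6*j + 5) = (j - 1)*(j + 3)*(j - 5)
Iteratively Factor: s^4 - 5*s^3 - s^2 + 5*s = (s + 1)*(s^3 - 6*s^2 + 5*s) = (s - 5)*(s + 1)*(s^2 - s) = (s - 5)*(s - 1)*(s + 1)*(s)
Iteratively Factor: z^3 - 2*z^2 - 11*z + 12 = (z - 4)*(z^2 + 2*z - 3) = (z - 4)*(z - 1)*(z + 3)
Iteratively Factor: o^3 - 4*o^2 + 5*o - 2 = (o - 1)*(o^2 - 3*o + 2) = (o - 1)^2*(o - 2)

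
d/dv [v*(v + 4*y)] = 2*v + 4*y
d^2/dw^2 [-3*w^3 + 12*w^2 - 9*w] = 24 - 18*w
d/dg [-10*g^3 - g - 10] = -30*g^2 - 1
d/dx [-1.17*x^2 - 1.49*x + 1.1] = -2.34*x - 1.49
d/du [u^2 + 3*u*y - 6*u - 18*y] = 2*u + 3*y - 6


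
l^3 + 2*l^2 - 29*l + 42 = (l - 3)*(l - 2)*(l + 7)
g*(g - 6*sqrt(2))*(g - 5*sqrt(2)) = g^3 - 11*sqrt(2)*g^2 + 60*g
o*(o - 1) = o^2 - o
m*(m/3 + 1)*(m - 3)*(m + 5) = m^4/3 + 5*m^3/3 - 3*m^2 - 15*m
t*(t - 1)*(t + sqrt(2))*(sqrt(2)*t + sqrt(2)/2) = sqrt(2)*t^4 - sqrt(2)*t^3/2 + 2*t^3 - t^2 - sqrt(2)*t^2/2 - t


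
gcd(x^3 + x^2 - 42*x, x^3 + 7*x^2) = x^2 + 7*x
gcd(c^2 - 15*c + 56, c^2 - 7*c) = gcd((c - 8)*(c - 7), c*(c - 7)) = c - 7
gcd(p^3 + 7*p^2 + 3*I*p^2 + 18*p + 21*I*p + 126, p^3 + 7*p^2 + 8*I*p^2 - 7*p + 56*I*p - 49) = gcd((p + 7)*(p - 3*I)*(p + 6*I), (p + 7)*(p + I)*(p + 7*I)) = p + 7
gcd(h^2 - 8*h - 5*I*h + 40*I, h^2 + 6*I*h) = 1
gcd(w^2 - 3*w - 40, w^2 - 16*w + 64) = w - 8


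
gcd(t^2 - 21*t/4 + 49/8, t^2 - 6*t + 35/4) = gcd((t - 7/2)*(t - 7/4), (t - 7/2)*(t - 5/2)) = t - 7/2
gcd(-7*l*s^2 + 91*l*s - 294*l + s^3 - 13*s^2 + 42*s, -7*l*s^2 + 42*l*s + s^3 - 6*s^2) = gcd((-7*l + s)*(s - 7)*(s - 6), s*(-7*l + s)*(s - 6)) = -7*l*s + 42*l + s^2 - 6*s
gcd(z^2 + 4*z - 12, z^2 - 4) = z - 2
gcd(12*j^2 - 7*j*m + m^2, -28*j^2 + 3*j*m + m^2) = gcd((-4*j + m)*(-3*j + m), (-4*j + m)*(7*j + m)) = 4*j - m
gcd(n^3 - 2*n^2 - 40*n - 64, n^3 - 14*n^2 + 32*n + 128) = n^2 - 6*n - 16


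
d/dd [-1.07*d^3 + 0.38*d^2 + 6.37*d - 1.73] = -3.21*d^2 + 0.76*d + 6.37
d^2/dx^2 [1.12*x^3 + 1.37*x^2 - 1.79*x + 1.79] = 6.72*x + 2.74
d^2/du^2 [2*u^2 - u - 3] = 4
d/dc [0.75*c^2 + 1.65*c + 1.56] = 1.5*c + 1.65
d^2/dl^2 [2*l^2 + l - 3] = 4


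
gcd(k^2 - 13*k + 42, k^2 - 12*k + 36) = k - 6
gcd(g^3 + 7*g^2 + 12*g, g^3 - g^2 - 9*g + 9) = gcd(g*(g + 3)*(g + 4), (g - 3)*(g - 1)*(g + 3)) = g + 3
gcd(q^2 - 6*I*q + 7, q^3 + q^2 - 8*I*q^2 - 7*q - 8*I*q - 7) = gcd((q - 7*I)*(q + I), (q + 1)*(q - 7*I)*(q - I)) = q - 7*I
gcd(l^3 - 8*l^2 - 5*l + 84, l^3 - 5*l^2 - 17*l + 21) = l^2 - 4*l - 21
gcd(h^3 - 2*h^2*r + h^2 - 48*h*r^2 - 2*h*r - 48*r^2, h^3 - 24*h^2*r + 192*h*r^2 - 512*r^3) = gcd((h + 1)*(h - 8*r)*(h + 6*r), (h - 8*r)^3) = -h + 8*r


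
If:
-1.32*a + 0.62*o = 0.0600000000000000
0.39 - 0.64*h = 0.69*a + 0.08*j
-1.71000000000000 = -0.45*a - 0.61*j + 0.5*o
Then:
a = 0.46969696969697*o - 0.0454545454545455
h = 0.303779340536513 - 0.565538841281669*o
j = 0.47317436661699*o + 2.83681073025335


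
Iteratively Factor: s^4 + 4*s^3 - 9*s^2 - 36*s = (s + 4)*(s^3 - 9*s) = (s + 3)*(s + 4)*(s^2 - 3*s) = s*(s + 3)*(s + 4)*(s - 3)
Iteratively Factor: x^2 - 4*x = (x)*(x - 4)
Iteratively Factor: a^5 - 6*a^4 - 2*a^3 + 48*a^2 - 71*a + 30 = (a - 5)*(a^4 - a^3 - 7*a^2 + 13*a - 6) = (a - 5)*(a - 2)*(a^3 + a^2 - 5*a + 3) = (a - 5)*(a - 2)*(a + 3)*(a^2 - 2*a + 1) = (a - 5)*(a - 2)*(a - 1)*(a + 3)*(a - 1)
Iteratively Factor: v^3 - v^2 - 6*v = (v - 3)*(v^2 + 2*v) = v*(v - 3)*(v + 2)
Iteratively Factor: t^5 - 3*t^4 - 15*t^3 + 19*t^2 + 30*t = (t - 2)*(t^4 - t^3 - 17*t^2 - 15*t) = (t - 2)*(t + 3)*(t^3 - 4*t^2 - 5*t) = (t - 2)*(t + 1)*(t + 3)*(t^2 - 5*t) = (t - 5)*(t - 2)*(t + 1)*(t + 3)*(t)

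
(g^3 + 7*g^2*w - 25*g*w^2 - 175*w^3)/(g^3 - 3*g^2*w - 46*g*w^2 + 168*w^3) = (g^2 - 25*w^2)/(g^2 - 10*g*w + 24*w^2)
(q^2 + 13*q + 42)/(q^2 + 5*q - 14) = (q + 6)/(q - 2)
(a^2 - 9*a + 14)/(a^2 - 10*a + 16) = (a - 7)/(a - 8)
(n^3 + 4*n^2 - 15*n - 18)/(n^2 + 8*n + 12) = (n^2 - 2*n - 3)/(n + 2)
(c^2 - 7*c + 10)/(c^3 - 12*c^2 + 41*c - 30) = (c - 2)/(c^2 - 7*c + 6)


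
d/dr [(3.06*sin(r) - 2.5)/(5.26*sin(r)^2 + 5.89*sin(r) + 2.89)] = (-16.0956*sin(r)^2 + 26.3*sin(r) + 23.5684)*cos(r)/(27.6676*sin(r)^4 + 61.9628*sin(r)^3 + 65.0949*sin(r)^2 + 34.0442*sin(r) + 8.3521)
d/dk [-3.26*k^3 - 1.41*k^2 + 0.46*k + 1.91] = -9.78*k^2 - 2.82*k + 0.46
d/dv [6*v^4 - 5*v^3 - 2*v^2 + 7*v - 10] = 24*v^3 - 15*v^2 - 4*v + 7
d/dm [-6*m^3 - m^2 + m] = -18*m^2 - 2*m + 1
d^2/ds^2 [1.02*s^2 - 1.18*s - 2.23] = 2.04000000000000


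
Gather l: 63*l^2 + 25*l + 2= 63*l^2 + 25*l + 2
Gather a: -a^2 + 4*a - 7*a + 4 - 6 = -a^2 - 3*a - 2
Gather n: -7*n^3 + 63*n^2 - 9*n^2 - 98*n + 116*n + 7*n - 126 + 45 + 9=-7*n^3 + 54*n^2 + 25*n - 72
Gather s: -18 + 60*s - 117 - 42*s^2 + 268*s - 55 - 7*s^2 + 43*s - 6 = -49*s^2 + 371*s - 196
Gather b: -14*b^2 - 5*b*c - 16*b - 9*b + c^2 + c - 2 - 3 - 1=-14*b^2 + b*(-5*c - 25) + c^2 + c - 6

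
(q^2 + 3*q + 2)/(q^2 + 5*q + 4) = (q + 2)/(q + 4)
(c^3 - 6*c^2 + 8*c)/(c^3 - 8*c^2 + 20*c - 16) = c/(c - 2)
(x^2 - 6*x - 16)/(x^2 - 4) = (x - 8)/(x - 2)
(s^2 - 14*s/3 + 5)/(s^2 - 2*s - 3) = (s - 5/3)/(s + 1)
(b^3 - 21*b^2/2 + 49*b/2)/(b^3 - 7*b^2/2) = (b - 7)/b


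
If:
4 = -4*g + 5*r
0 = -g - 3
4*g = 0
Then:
No Solution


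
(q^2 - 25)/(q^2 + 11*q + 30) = (q - 5)/(q + 6)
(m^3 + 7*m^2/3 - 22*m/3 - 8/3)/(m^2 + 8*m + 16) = (3*m^2 - 5*m - 2)/(3*(m + 4))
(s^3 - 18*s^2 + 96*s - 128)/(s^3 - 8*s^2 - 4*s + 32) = (s - 8)/(s + 2)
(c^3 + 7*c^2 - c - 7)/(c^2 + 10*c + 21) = (c^2 - 1)/(c + 3)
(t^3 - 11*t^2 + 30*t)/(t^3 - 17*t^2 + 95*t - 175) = t*(t - 6)/(t^2 - 12*t + 35)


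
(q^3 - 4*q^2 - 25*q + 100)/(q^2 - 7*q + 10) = (q^2 + q - 20)/(q - 2)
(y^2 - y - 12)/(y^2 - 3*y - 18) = (y - 4)/(y - 6)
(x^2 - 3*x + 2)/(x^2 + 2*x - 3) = (x - 2)/(x + 3)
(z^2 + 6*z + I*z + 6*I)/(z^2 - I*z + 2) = (z + 6)/(z - 2*I)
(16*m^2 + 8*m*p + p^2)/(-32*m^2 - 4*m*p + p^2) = (4*m + p)/(-8*m + p)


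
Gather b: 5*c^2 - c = 5*c^2 - c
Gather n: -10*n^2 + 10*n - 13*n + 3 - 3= -10*n^2 - 3*n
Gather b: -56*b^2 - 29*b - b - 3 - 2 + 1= -56*b^2 - 30*b - 4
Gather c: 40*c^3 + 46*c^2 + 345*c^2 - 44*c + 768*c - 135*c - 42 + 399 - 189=40*c^3 + 391*c^2 + 589*c + 168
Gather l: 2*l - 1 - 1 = 2*l - 2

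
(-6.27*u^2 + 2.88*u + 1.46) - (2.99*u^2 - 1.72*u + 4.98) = -9.26*u^2 + 4.6*u - 3.52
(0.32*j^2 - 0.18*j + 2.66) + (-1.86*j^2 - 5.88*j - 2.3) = -1.54*j^2 - 6.06*j + 0.36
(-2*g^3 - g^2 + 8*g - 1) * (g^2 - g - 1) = -2*g^5 + g^4 + 11*g^3 - 8*g^2 - 7*g + 1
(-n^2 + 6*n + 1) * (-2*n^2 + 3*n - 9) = 2*n^4 - 15*n^3 + 25*n^2 - 51*n - 9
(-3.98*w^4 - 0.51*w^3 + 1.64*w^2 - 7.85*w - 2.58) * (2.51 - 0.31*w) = 1.2338*w^5 - 9.8317*w^4 - 1.7885*w^3 + 6.5499*w^2 - 18.9037*w - 6.4758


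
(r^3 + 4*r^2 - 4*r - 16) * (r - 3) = r^4 + r^3 - 16*r^2 - 4*r + 48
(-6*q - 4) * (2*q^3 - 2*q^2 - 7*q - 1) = -12*q^4 + 4*q^3 + 50*q^2 + 34*q + 4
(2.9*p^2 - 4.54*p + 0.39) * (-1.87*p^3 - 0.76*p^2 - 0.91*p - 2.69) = -5.423*p^5 + 6.2858*p^4 + 0.0821000000000005*p^3 - 3.966*p^2 + 11.8577*p - 1.0491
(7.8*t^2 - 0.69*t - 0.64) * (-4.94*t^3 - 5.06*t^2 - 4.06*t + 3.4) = -38.532*t^5 - 36.0594*t^4 - 25.015*t^3 + 32.5598*t^2 + 0.2524*t - 2.176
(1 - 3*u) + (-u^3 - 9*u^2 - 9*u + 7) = -u^3 - 9*u^2 - 12*u + 8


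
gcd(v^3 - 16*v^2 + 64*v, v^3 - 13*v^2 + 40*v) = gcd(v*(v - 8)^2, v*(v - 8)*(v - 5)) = v^2 - 8*v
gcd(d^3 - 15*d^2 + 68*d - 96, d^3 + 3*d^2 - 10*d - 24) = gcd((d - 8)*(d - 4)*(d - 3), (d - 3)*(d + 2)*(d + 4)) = d - 3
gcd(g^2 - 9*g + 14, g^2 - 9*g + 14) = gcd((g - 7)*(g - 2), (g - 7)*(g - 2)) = g^2 - 9*g + 14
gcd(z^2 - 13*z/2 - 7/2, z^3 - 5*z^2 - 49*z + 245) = z - 7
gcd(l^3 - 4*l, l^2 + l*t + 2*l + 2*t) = l + 2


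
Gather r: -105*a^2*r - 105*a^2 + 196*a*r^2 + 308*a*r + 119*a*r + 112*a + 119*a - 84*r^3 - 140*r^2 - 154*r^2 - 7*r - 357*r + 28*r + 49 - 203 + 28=-105*a^2 + 231*a - 84*r^3 + r^2*(196*a - 294) + r*(-105*a^2 + 427*a - 336) - 126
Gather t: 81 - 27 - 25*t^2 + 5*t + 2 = -25*t^2 + 5*t + 56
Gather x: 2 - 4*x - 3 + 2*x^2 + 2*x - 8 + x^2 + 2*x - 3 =3*x^2 - 12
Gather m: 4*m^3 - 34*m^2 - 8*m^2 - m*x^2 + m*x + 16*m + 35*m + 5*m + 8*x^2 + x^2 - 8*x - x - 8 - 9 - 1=4*m^3 - 42*m^2 + m*(-x^2 + x + 56) + 9*x^2 - 9*x - 18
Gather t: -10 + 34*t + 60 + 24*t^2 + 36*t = 24*t^2 + 70*t + 50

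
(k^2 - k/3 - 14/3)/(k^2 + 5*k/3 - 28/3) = (k + 2)/(k + 4)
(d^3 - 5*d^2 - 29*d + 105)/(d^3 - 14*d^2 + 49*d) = (d^2 + 2*d - 15)/(d*(d - 7))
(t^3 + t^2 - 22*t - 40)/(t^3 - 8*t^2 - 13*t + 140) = (t + 2)/(t - 7)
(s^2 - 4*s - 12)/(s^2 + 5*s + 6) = (s - 6)/(s + 3)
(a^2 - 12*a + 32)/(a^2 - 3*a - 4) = (a - 8)/(a + 1)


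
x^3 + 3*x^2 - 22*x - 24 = (x - 4)*(x + 1)*(x + 6)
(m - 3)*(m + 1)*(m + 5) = m^3 + 3*m^2 - 13*m - 15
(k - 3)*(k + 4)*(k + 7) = k^3 + 8*k^2 - 5*k - 84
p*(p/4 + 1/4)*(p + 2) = p^3/4 + 3*p^2/4 + p/2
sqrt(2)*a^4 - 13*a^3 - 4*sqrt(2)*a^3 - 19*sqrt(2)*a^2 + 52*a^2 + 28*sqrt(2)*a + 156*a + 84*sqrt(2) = (a - 6)*(a + 2)*(a - 7*sqrt(2))*(sqrt(2)*a + 1)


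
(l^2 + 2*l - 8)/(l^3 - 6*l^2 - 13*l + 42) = (l + 4)/(l^2 - 4*l - 21)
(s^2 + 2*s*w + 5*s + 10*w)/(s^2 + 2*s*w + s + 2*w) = (s + 5)/(s + 1)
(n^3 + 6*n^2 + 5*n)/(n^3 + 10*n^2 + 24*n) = (n^2 + 6*n + 5)/(n^2 + 10*n + 24)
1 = 1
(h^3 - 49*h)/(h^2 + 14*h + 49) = h*(h - 7)/(h + 7)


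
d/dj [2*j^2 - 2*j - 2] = 4*j - 2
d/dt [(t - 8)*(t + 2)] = 2*t - 6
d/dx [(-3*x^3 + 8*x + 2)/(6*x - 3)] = (-4*x^3 + 3*x^2 - 4)/(4*x^2 - 4*x + 1)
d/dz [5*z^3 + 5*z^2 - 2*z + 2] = 15*z^2 + 10*z - 2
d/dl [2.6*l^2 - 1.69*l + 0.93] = 5.2*l - 1.69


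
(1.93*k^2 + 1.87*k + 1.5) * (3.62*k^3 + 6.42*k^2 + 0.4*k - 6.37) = 6.9866*k^5 + 19.16*k^4 + 18.2074*k^3 - 1.9161*k^2 - 11.3119*k - 9.555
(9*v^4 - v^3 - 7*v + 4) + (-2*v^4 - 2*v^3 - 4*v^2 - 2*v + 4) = 7*v^4 - 3*v^3 - 4*v^2 - 9*v + 8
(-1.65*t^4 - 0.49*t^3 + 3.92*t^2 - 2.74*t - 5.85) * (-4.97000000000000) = 8.2005*t^4 + 2.4353*t^3 - 19.4824*t^2 + 13.6178*t + 29.0745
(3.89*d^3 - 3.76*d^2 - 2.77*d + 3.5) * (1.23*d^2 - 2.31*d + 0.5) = 4.7847*d^5 - 13.6107*d^4 + 7.2235*d^3 + 8.8237*d^2 - 9.47*d + 1.75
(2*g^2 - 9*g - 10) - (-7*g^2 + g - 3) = 9*g^2 - 10*g - 7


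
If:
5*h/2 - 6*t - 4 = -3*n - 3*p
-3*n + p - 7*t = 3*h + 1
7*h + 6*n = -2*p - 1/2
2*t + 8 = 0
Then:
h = -5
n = 79/8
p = -99/8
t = -4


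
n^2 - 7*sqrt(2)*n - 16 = (n - 8*sqrt(2))*(n + sqrt(2))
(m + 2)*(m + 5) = m^2 + 7*m + 10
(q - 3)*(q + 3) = q^2 - 9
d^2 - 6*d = d*(d - 6)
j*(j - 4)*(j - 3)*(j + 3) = j^4 - 4*j^3 - 9*j^2 + 36*j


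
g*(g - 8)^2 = g^3 - 16*g^2 + 64*g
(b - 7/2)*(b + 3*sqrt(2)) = b^2 - 7*b/2 + 3*sqrt(2)*b - 21*sqrt(2)/2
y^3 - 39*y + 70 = (y - 5)*(y - 2)*(y + 7)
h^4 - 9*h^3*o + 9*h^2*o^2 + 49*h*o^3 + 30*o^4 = (h - 6*o)*(h - 5*o)*(h + o)^2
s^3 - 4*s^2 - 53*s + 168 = (s - 8)*(s - 3)*(s + 7)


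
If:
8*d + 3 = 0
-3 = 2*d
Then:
No Solution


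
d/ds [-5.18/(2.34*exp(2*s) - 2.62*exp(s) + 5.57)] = (24.2424*exp(s) - 13.5716)*exp(s)/(2.34*exp(2*s) - 2.62*exp(s) + 5.57)^2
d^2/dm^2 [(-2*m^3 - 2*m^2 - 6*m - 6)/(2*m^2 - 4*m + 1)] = 4*(-34*m^3 - 18*m^2 + 87*m - 55)/(8*m^6 - 48*m^5 + 108*m^4 - 112*m^3 + 54*m^2 - 12*m + 1)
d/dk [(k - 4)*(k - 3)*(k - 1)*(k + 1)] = 4*k^3 - 21*k^2 + 22*k + 7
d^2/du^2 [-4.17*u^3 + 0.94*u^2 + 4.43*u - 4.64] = 1.88 - 25.02*u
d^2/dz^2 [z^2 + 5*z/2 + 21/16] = 2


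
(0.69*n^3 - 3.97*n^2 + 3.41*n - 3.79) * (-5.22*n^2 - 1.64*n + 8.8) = -3.6018*n^5 + 19.5918*n^4 - 5.2174*n^3 - 20.7446*n^2 + 36.2236*n - 33.352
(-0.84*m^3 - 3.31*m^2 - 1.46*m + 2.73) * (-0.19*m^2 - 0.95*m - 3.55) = 0.1596*m^5 + 1.4269*m^4 + 6.4039*m^3 + 12.6188*m^2 + 2.5895*m - 9.6915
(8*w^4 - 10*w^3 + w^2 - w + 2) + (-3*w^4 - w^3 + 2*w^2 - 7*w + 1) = 5*w^4 - 11*w^3 + 3*w^2 - 8*w + 3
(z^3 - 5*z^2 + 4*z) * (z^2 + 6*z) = z^5 + z^4 - 26*z^3 + 24*z^2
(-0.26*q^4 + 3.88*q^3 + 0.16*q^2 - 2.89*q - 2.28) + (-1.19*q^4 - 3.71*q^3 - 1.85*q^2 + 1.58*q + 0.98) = -1.45*q^4 + 0.17*q^3 - 1.69*q^2 - 1.31*q - 1.3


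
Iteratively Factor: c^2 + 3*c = (c + 3)*(c)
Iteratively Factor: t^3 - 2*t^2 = (t)*(t^2 - 2*t) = t*(t - 2)*(t)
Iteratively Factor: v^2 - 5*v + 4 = (v - 4)*(v - 1)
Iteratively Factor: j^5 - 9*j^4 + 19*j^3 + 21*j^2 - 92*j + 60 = (j - 5)*(j^4 - 4*j^3 - j^2 + 16*j - 12) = (j - 5)*(j - 3)*(j^3 - j^2 - 4*j + 4) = (j - 5)*(j - 3)*(j - 2)*(j^2 + j - 2) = (j - 5)*(j - 3)*(j - 2)*(j + 2)*(j - 1)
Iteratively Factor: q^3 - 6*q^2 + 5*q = (q - 1)*(q^2 - 5*q) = (q - 5)*(q - 1)*(q)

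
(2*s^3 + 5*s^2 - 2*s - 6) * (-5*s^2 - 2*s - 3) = -10*s^5 - 29*s^4 - 6*s^3 + 19*s^2 + 18*s + 18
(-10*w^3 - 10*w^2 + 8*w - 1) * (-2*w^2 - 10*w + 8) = 20*w^5 + 120*w^4 + 4*w^3 - 158*w^2 + 74*w - 8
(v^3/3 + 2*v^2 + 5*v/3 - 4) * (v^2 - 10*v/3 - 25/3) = v^5/3 + 8*v^4/9 - 70*v^3/9 - 236*v^2/9 - 5*v/9 + 100/3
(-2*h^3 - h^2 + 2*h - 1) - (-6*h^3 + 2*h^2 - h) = 4*h^3 - 3*h^2 + 3*h - 1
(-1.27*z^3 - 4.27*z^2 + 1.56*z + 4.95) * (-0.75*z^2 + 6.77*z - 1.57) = 0.9525*z^5 - 5.3954*z^4 - 28.084*z^3 + 13.5526*z^2 + 31.0623*z - 7.7715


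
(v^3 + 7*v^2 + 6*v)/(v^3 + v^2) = (v + 6)/v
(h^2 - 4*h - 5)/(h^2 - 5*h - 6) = (h - 5)/(h - 6)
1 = 1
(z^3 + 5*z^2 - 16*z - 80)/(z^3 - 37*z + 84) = (z^2 + 9*z + 20)/(z^2 + 4*z - 21)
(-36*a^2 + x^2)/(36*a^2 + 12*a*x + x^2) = (-6*a + x)/(6*a + x)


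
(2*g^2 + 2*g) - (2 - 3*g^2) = 5*g^2 + 2*g - 2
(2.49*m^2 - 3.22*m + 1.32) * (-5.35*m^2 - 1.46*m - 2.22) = -13.3215*m^4 + 13.5916*m^3 - 7.8886*m^2 + 5.2212*m - 2.9304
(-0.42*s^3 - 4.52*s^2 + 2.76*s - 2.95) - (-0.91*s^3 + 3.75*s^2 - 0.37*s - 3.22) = 0.49*s^3 - 8.27*s^2 + 3.13*s + 0.27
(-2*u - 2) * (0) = 0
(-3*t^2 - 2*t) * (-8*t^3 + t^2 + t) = 24*t^5 + 13*t^4 - 5*t^3 - 2*t^2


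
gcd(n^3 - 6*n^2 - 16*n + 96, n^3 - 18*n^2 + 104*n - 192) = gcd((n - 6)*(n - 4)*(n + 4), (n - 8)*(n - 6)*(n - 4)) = n^2 - 10*n + 24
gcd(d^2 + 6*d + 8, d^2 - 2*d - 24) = d + 4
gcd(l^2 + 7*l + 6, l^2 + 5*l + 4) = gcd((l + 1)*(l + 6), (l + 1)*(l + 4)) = l + 1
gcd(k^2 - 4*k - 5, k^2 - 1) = k + 1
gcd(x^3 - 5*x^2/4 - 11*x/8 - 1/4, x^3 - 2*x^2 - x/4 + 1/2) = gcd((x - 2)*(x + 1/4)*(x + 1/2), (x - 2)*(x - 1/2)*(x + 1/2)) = x^2 - 3*x/2 - 1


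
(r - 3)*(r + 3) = r^2 - 9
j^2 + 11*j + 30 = (j + 5)*(j + 6)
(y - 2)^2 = y^2 - 4*y + 4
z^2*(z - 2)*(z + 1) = z^4 - z^3 - 2*z^2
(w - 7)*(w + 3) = w^2 - 4*w - 21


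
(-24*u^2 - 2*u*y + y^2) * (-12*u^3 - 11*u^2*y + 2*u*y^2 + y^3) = 288*u^5 + 288*u^4*y - 38*u^3*y^2 - 39*u^2*y^3 + y^5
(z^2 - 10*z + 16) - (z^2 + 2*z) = 16 - 12*z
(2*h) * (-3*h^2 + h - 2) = -6*h^3 + 2*h^2 - 4*h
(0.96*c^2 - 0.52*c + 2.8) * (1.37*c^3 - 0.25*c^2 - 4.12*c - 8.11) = 1.3152*c^5 - 0.9524*c^4 + 0.0107999999999998*c^3 - 6.3432*c^2 - 7.3188*c - 22.708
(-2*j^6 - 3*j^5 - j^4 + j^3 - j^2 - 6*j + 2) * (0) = 0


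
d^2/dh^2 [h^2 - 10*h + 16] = 2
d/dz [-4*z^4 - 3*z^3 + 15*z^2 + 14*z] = -16*z^3 - 9*z^2 + 30*z + 14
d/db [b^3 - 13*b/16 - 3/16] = 3*b^2 - 13/16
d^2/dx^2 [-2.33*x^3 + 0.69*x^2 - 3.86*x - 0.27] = 1.38 - 13.98*x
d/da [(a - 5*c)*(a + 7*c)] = 2*a + 2*c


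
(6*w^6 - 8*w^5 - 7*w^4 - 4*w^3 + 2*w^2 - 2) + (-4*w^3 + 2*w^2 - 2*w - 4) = 6*w^6 - 8*w^5 - 7*w^4 - 8*w^3 + 4*w^2 - 2*w - 6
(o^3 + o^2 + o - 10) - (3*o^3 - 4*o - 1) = -2*o^3 + o^2 + 5*o - 9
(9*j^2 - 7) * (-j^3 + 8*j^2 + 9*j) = -9*j^5 + 72*j^4 + 88*j^3 - 56*j^2 - 63*j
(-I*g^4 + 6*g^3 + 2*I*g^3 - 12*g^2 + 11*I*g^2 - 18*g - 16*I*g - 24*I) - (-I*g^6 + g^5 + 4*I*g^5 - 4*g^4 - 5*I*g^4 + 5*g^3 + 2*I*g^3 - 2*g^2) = I*g^6 - g^5 - 4*I*g^5 + 4*g^4 + 4*I*g^4 + g^3 - 10*g^2 + 11*I*g^2 - 18*g - 16*I*g - 24*I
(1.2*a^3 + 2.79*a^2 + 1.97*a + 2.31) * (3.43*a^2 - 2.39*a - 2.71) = 4.116*a^5 + 6.7017*a^4 - 3.163*a^3 - 4.3459*a^2 - 10.8596*a - 6.2601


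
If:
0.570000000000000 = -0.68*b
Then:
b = -0.84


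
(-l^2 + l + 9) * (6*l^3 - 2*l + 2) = -6*l^5 + 6*l^4 + 56*l^3 - 4*l^2 - 16*l + 18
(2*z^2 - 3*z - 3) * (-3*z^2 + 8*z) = -6*z^4 + 25*z^3 - 15*z^2 - 24*z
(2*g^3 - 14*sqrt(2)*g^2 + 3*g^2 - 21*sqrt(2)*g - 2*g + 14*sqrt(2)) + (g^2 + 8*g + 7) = 2*g^3 - 14*sqrt(2)*g^2 + 4*g^2 - 21*sqrt(2)*g + 6*g + 7 + 14*sqrt(2)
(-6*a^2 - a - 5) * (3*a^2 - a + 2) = -18*a^4 + 3*a^3 - 26*a^2 + 3*a - 10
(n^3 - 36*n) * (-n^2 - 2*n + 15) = -n^5 - 2*n^4 + 51*n^3 + 72*n^2 - 540*n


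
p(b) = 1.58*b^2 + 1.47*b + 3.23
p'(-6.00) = -17.49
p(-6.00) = 51.29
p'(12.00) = 39.39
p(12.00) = 248.39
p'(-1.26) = -2.51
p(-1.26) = 3.89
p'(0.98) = 4.57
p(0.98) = 6.19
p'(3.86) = 13.67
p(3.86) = 32.45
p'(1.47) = 6.12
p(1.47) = 8.81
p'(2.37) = 8.96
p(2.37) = 15.59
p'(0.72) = 3.75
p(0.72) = 5.11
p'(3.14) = 11.39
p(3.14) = 23.42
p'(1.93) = 7.57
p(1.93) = 11.95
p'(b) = 3.16*b + 1.47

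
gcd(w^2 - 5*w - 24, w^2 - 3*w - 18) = w + 3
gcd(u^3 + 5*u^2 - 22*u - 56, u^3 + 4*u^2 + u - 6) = u + 2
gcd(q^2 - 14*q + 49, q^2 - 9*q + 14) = q - 7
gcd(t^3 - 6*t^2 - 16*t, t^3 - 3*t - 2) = 1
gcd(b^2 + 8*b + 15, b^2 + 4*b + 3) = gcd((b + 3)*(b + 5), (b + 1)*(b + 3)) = b + 3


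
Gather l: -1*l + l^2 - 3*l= l^2 - 4*l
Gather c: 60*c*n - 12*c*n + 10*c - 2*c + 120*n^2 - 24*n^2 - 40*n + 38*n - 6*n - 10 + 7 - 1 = c*(48*n + 8) + 96*n^2 - 8*n - 4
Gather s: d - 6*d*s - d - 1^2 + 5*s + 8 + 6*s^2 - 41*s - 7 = 6*s^2 + s*(-6*d - 36)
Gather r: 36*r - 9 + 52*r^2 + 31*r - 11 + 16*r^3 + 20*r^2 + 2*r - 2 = 16*r^3 + 72*r^2 + 69*r - 22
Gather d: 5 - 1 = 4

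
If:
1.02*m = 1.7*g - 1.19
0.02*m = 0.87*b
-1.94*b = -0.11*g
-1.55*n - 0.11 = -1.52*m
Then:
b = -0.08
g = -1.46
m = -3.60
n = -3.60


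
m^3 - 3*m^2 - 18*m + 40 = (m - 5)*(m - 2)*(m + 4)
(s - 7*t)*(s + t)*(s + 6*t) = s^3 - 43*s*t^2 - 42*t^3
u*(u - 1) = u^2 - u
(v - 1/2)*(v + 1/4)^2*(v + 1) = v^4 + v^3 - 3*v^2/16 - 7*v/32 - 1/32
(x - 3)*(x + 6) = x^2 + 3*x - 18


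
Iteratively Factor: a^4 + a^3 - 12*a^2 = (a)*(a^3 + a^2 - 12*a) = a*(a - 3)*(a^2 + 4*a) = a^2*(a - 3)*(a + 4)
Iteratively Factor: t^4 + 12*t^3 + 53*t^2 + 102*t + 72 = (t + 2)*(t^3 + 10*t^2 + 33*t + 36) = (t + 2)*(t + 4)*(t^2 + 6*t + 9) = (t + 2)*(t + 3)*(t + 4)*(t + 3)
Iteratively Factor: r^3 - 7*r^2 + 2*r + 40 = (r - 5)*(r^2 - 2*r - 8) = (r - 5)*(r - 4)*(r + 2)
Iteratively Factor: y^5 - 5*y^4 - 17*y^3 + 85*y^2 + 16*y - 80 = (y - 5)*(y^4 - 17*y^2 + 16) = (y - 5)*(y - 4)*(y^3 + 4*y^2 - y - 4) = (y - 5)*(y - 4)*(y + 1)*(y^2 + 3*y - 4) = (y - 5)*(y - 4)*(y - 1)*(y + 1)*(y + 4)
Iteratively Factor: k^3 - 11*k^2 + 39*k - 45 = (k - 3)*(k^2 - 8*k + 15) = (k - 5)*(k - 3)*(k - 3)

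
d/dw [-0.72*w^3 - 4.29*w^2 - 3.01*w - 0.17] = -2.16*w^2 - 8.58*w - 3.01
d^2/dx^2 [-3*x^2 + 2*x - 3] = -6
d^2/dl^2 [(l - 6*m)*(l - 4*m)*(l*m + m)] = 2*m*(3*l - 10*m + 1)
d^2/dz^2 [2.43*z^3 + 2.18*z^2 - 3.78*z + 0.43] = 14.58*z + 4.36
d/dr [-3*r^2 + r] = 1 - 6*r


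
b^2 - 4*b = b*(b - 4)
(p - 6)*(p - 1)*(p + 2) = p^3 - 5*p^2 - 8*p + 12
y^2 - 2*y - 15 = (y - 5)*(y + 3)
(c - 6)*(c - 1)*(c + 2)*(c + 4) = c^4 - c^3 - 28*c^2 - 20*c + 48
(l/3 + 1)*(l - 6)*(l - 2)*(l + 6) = l^4/3 + l^3/3 - 14*l^2 - 12*l + 72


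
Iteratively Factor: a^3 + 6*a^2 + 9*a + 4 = (a + 1)*(a^2 + 5*a + 4) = (a + 1)^2*(a + 4)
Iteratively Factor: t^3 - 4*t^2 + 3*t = (t - 1)*(t^2 - 3*t) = (t - 3)*(t - 1)*(t)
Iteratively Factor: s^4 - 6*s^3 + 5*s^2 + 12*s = (s - 3)*(s^3 - 3*s^2 - 4*s) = (s - 3)*(s + 1)*(s^2 - 4*s) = s*(s - 3)*(s + 1)*(s - 4)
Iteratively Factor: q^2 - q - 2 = (q - 2)*(q + 1)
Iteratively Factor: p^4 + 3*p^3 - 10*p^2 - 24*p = (p + 4)*(p^3 - p^2 - 6*p) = (p + 2)*(p + 4)*(p^2 - 3*p) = p*(p + 2)*(p + 4)*(p - 3)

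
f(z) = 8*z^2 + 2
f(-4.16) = 140.44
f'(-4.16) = -66.56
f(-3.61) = 106.26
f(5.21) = 219.15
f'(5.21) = 83.36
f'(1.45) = 23.20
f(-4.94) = 197.23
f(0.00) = 2.00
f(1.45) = 18.82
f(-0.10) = 2.08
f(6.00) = 290.00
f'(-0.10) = -1.60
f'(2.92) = 46.72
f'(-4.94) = -79.04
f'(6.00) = 96.00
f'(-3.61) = -57.76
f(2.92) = 70.21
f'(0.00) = 0.00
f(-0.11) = 2.10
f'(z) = 16*z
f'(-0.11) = -1.76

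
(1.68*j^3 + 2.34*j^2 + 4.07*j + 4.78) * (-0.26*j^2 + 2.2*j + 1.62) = -0.4368*j^5 + 3.0876*j^4 + 6.8114*j^3 + 11.502*j^2 + 17.1094*j + 7.7436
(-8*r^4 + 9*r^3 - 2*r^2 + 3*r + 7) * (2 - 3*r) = 24*r^5 - 43*r^4 + 24*r^3 - 13*r^2 - 15*r + 14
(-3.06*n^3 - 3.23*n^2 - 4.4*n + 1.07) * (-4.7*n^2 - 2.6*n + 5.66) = 14.382*n^5 + 23.137*n^4 + 11.7584*n^3 - 11.8708*n^2 - 27.686*n + 6.0562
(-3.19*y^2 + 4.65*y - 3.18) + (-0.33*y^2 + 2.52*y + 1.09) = -3.52*y^2 + 7.17*y - 2.09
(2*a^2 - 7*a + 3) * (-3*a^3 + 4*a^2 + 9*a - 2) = -6*a^5 + 29*a^4 - 19*a^3 - 55*a^2 + 41*a - 6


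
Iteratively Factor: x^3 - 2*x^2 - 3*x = (x + 1)*(x^2 - 3*x) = x*(x + 1)*(x - 3)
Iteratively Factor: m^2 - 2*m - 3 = (m + 1)*(m - 3)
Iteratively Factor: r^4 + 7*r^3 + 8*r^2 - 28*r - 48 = (r + 4)*(r^3 + 3*r^2 - 4*r - 12) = (r + 2)*(r + 4)*(r^2 + r - 6) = (r - 2)*(r + 2)*(r + 4)*(r + 3)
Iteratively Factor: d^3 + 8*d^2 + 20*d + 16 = (d + 2)*(d^2 + 6*d + 8) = (d + 2)*(d + 4)*(d + 2)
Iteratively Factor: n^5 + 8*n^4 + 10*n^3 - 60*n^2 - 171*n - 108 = (n + 1)*(n^4 + 7*n^3 + 3*n^2 - 63*n - 108) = (n - 3)*(n + 1)*(n^3 + 10*n^2 + 33*n + 36) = (n - 3)*(n + 1)*(n + 4)*(n^2 + 6*n + 9) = (n - 3)*(n + 1)*(n + 3)*(n + 4)*(n + 3)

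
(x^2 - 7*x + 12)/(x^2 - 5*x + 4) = (x - 3)/(x - 1)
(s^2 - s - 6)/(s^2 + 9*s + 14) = (s - 3)/(s + 7)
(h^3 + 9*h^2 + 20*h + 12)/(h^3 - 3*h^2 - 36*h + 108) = (h^2 + 3*h + 2)/(h^2 - 9*h + 18)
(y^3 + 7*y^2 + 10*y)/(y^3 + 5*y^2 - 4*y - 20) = y/(y - 2)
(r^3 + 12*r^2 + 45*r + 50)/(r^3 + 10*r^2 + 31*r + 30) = (r + 5)/(r + 3)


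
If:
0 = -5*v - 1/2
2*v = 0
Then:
No Solution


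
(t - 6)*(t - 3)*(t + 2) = t^3 - 7*t^2 + 36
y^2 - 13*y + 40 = (y - 8)*(y - 5)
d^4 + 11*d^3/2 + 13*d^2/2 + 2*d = d*(d + 1/2)*(d + 1)*(d + 4)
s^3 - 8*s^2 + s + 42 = (s - 7)*(s - 3)*(s + 2)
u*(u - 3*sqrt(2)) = u^2 - 3*sqrt(2)*u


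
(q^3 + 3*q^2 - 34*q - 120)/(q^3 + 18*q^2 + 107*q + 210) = (q^2 - 2*q - 24)/(q^2 + 13*q + 42)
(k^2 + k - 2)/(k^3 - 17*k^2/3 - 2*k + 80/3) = 3*(k - 1)/(3*k^2 - 23*k + 40)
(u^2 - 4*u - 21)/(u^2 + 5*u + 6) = (u - 7)/(u + 2)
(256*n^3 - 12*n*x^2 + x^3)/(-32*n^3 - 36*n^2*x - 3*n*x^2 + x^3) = (-8*n + x)/(n + x)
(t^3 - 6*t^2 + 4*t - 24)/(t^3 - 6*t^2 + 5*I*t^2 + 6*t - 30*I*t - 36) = (t^2 + 4)/(t^2 + 5*I*t + 6)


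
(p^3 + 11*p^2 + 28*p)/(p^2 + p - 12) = p*(p + 7)/(p - 3)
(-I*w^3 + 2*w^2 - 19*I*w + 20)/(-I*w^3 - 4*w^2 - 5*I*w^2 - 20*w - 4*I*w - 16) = (w^2 + 6*I*w - 5)/(w^2 + 5*w + 4)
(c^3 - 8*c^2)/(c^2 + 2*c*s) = c*(c - 8)/(c + 2*s)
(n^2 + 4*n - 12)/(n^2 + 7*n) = (n^2 + 4*n - 12)/(n*(n + 7))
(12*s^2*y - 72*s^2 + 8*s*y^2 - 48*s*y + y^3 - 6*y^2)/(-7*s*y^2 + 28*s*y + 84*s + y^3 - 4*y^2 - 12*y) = (12*s^2 + 8*s*y + y^2)/(-7*s*y - 14*s + y^2 + 2*y)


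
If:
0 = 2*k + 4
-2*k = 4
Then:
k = -2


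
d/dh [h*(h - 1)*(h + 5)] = 3*h^2 + 8*h - 5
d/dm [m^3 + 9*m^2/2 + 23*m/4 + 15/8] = 3*m^2 + 9*m + 23/4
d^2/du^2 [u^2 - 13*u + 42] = 2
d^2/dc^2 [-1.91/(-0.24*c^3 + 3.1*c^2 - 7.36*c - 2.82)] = ((11.842 - 2.7504*c)*(0.24*c^3 - 3.1*c^2 + 7.36*c + 2.82) + 1.91*(0.72*c^2 - 6.2*c + 7.36)*(1.44*c^2 - 12.4*c + 14.72))/(0.24*c^3 - 3.1*c^2 + 7.36*c + 2.82)^3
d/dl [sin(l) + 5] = cos(l)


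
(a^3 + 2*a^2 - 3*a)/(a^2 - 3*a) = (a^2 + 2*a - 3)/(a - 3)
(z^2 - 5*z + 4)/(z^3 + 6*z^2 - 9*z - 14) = (z^2 - 5*z + 4)/(z^3 + 6*z^2 - 9*z - 14)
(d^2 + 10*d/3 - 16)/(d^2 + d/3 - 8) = (d + 6)/(d + 3)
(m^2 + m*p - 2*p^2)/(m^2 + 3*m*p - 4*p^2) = (m + 2*p)/(m + 4*p)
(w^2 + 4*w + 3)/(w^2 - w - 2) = (w + 3)/(w - 2)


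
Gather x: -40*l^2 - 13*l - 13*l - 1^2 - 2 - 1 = -40*l^2 - 26*l - 4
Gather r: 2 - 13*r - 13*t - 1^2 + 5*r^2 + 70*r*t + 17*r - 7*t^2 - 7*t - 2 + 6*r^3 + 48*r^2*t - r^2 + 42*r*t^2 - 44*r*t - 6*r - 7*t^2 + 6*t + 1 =6*r^3 + r^2*(48*t + 4) + r*(42*t^2 + 26*t - 2) - 14*t^2 - 14*t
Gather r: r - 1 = r - 1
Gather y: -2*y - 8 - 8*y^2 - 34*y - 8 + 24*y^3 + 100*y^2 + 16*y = 24*y^3 + 92*y^2 - 20*y - 16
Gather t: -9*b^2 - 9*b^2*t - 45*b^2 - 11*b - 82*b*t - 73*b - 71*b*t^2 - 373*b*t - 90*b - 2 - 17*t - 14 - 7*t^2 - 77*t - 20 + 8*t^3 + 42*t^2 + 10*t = -54*b^2 - 174*b + 8*t^3 + t^2*(35 - 71*b) + t*(-9*b^2 - 455*b - 84) - 36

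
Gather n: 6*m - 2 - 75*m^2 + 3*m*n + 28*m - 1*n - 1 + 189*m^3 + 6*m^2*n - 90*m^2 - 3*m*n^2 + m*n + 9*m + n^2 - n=189*m^3 - 165*m^2 + 43*m + n^2*(1 - 3*m) + n*(6*m^2 + 4*m - 2) - 3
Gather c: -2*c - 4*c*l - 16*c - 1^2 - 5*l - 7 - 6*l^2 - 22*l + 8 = c*(-4*l - 18) - 6*l^2 - 27*l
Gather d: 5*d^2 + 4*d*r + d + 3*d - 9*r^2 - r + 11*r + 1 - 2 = 5*d^2 + d*(4*r + 4) - 9*r^2 + 10*r - 1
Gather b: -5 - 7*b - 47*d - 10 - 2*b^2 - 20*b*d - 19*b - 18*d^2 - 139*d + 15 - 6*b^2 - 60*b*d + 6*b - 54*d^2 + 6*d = -8*b^2 + b*(-80*d - 20) - 72*d^2 - 180*d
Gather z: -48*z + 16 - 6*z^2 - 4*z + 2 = -6*z^2 - 52*z + 18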